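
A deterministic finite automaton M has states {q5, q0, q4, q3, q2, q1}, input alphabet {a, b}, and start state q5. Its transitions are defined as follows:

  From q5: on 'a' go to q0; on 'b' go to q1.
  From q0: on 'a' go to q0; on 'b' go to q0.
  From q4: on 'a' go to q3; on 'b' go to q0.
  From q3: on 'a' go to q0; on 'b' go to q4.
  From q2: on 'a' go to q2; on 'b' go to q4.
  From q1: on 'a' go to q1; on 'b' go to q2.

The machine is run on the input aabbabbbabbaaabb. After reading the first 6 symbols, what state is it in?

start at q5
read 'a': q5 → q0
read 'a': q0 → q0
read 'b': q0 → q0
read 'b': q0 → q0
read 'a': q0 → q0
read 'b': q0 → q0
After 6 symbols: q0.

q0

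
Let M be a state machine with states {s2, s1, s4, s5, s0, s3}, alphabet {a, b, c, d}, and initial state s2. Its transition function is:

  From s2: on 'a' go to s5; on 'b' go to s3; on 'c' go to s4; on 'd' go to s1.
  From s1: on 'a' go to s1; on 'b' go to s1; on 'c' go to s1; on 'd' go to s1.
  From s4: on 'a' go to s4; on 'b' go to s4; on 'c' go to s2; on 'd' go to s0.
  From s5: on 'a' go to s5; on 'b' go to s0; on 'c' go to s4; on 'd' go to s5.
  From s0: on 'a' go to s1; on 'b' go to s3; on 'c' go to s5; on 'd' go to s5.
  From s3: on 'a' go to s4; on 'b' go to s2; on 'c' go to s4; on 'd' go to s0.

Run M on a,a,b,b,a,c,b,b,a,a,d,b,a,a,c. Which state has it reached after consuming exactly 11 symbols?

s5

start at s2
read 'a': s2 → s5
read 'a': s5 → s5
read 'b': s5 → s0
read 'b': s0 → s3
read 'a': s3 → s4
read 'c': s4 → s2
read 'b': s2 → s3
read 'b': s3 → s2
read 'a': s2 → s5
read 'a': s5 → s5
read 'd': s5 → s5
After 11 symbols: s5.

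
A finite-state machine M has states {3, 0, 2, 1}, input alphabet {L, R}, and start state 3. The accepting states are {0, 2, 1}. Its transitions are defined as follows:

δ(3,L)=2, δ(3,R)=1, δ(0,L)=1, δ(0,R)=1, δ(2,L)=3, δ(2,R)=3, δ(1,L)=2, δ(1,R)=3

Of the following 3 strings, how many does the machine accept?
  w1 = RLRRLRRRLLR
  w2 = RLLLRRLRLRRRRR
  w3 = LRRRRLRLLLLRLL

1

w1:
  start at 3
  read 'R': 3 → 1
  read 'L': 1 → 2
  read 'R': 2 → 3
  read 'R': 3 → 1
  read 'L': 1 → 2
  read 'R': 2 → 3
  read 'R': 3 → 1
  read 'R': 1 → 3
  read 'L': 3 → 2
  read 'L': 2 → 3
  read 'R': 3 → 1
  end 1, accepted
w2:
  start at 3
  read 'R': 3 → 1
  read 'L': 1 → 2
  read 'L': 2 → 3
  read 'L': 3 → 2
  read 'R': 2 → 3
  read 'R': 3 → 1
  read 'L': 1 → 2
  read 'R': 2 → 3
  read 'L': 3 → 2
  read 'R': 2 → 3
  read 'R': 3 → 1
  read 'R': 1 → 3
  read 'R': 3 → 1
  read 'R': 1 → 3
  end 3, rejected
w3:
  start at 3
  read 'L': 3 → 2
  read 'R': 2 → 3
  read 'R': 3 → 1
  read 'R': 1 → 3
  read 'R': 3 → 1
  read 'L': 1 → 2
  read 'R': 2 → 3
  read 'L': 3 → 2
  read 'L': 2 → 3
  read 'L': 3 → 2
  read 'L': 2 → 3
  read 'R': 3 → 1
  read 'L': 1 → 2
  read 'L': 2 → 3
  end 3, rejected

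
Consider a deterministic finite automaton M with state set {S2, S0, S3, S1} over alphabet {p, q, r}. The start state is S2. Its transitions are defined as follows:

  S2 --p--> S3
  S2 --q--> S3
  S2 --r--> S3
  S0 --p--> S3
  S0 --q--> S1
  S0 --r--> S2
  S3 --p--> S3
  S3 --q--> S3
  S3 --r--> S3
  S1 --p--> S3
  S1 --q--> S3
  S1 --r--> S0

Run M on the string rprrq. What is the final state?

start at S2
read 'r': S2 → S3
read 'p': S3 → S3
read 'r': S3 → S3
read 'r': S3 → S3
read 'q': S3 → S3

S3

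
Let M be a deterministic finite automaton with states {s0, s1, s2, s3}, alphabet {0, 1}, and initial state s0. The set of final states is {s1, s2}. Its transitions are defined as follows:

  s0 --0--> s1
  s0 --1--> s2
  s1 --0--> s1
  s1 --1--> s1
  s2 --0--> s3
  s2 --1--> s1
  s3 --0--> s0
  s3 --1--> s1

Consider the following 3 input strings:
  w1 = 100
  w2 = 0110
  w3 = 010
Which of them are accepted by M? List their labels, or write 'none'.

w1: Trace: s0 -1-> s2 -0-> s3 -0-> s0  → end s0, rejected
w2: Trace: s0 -0-> s1 -1-> s1 -1-> s1 -0-> s1  → end s1, accepted
w3: Trace: s0 -0-> s1 -1-> s1 -0-> s1  → end s1, accepted

w2, w3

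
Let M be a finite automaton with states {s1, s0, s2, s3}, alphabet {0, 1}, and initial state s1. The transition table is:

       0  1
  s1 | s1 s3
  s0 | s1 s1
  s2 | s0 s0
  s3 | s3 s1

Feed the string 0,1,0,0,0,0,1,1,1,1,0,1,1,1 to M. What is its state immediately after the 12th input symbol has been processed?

s1

Trace: s1 -0-> s1 -1-> s3 -0-> s3 -0-> s3 -0-> s3 -0-> s3 -1-> s1 -1-> s3 -1-> s1 -1-> s3 -0-> s3 -1-> s1
After 12 symbols: s1.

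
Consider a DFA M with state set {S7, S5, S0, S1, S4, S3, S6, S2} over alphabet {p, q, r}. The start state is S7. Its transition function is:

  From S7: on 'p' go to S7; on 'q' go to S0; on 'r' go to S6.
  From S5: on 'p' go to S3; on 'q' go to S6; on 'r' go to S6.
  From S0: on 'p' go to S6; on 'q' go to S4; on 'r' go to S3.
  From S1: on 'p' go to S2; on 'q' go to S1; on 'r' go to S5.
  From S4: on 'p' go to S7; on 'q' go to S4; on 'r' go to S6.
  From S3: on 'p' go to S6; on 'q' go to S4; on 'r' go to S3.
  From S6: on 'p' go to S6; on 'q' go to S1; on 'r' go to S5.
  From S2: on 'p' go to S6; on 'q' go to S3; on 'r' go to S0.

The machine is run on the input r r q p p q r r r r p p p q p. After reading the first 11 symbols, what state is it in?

S6

start at S7
read 'r': S7 → S6
read 'r': S6 → S5
read 'q': S5 → S6
read 'p': S6 → S6
read 'p': S6 → S6
read 'q': S6 → S1
read 'r': S1 → S5
read 'r': S5 → S6
read 'r': S6 → S5
read 'r': S5 → S6
read 'p': S6 → S6
After 11 symbols: S6.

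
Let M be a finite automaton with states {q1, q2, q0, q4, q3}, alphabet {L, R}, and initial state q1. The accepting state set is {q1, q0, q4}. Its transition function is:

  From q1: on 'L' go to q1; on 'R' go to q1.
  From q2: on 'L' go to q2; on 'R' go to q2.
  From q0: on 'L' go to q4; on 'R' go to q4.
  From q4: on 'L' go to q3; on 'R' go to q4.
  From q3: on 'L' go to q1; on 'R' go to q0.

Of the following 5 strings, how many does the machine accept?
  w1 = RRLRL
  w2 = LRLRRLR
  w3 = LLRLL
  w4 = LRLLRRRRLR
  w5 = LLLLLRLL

5

w1: Trace: q1 -R-> q1 -R-> q1 -L-> q1 -R-> q1 -L-> q1  → end q1, accepted
w2: Trace: q1 -L-> q1 -R-> q1 -L-> q1 -R-> q1 -R-> q1 -L-> q1 -R-> q1  → end q1, accepted
w3: Trace: q1 -L-> q1 -L-> q1 -R-> q1 -L-> q1 -L-> q1  → end q1, accepted
w4: Trace: q1 -L-> q1 -R-> q1 -L-> q1 -L-> q1 -R-> q1 -R-> q1 -R-> q1 -R-> q1 -L-> q1 -R-> q1  → end q1, accepted
w5: Trace: q1 -L-> q1 -L-> q1 -L-> q1 -L-> q1 -L-> q1 -R-> q1 -L-> q1 -L-> q1  → end q1, accepted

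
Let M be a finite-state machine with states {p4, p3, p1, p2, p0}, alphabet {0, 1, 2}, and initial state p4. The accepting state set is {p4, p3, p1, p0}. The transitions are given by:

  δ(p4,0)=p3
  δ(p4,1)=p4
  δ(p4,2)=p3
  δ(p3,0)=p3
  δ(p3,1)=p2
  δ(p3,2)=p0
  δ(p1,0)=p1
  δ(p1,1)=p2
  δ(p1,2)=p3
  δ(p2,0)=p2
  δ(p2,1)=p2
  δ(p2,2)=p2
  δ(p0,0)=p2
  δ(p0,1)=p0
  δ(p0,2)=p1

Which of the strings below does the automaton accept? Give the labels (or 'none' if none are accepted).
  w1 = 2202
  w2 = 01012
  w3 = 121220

none

w1: p4 → p3 → p0 → p2 → p2  → end p2, rejected
w2: p4 → p3 → p2 → p2 → p2 → p2  → end p2, rejected
w3: p4 → p4 → p3 → p2 → p2 → p2 → p2  → end p2, rejected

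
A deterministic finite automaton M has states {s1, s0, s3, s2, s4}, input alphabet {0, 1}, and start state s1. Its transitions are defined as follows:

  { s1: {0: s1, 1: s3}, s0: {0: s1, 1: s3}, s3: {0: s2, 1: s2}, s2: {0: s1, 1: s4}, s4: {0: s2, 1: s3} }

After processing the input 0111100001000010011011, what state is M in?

s2

Trace: s1 -0-> s1 -1-> s3 -1-> s2 -1-> s4 -1-> s3 -0-> s2 -0-> s1 -0-> s1 -0-> s1 -1-> s3 -0-> s2 -0-> s1 -0-> s1 -0-> s1 -1-> s3 -0-> s2 -0-> s1 -1-> s3 -1-> s2 -0-> s1 -1-> s3 -1-> s2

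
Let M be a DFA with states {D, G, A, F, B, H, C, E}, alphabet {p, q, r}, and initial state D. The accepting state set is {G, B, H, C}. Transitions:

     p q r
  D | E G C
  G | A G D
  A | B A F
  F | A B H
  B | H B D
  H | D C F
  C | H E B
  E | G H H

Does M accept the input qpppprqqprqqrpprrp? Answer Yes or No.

Yes

start at D
read 'q': D → G
read 'p': G → A
read 'p': A → B
read 'p': B → H
read 'p': H → D
read 'r': D → C
read 'q': C → E
read 'q': E → H
read 'p': H → D
read 'r': D → C
read 'q': C → E
read 'q': E → H
read 'r': H → F
read 'p': F → A
read 'p': A → B
read 'r': B → D
read 'r': D → C
read 'p': C → H
End state H is accepting.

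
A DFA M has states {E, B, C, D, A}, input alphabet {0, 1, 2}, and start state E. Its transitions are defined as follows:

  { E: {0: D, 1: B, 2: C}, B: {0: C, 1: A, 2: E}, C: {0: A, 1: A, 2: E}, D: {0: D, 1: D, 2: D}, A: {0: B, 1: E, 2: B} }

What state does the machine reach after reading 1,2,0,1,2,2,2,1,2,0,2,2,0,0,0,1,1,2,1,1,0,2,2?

Trace: E -1-> B -2-> E -0-> D -1-> D -2-> D -2-> D -2-> D -1-> D -2-> D -0-> D -2-> D -2-> D -0-> D -0-> D -0-> D -1-> D -1-> D -2-> D -1-> D -1-> D -0-> D -2-> D -2-> D

D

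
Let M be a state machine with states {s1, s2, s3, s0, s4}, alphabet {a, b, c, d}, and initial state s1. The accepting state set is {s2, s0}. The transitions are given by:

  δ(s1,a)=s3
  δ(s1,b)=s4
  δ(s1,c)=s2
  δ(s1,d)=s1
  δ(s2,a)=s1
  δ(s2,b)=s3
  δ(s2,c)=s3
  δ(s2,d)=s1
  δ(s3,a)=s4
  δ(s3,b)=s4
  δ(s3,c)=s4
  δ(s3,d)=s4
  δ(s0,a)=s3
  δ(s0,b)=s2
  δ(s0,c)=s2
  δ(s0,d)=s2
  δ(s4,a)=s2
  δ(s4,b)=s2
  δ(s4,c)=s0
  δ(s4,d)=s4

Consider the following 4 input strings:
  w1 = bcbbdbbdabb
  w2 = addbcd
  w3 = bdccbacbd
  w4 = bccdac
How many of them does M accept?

0

w1: s1 → s4 → s0 → s2 → s3 → s4 → s2 → s3 → s4 → s2 → s3 → s4  → end s4, rejected
w2: s1 → s3 → s4 → s4 → s2 → s3 → s4  → end s4, rejected
w3: s1 → s4 → s4 → s0 → s2 → s3 → s4 → s0 → s2 → s1  → end s1, rejected
w4: s1 → s4 → s0 → s2 → s1 → s3 → s4  → end s4, rejected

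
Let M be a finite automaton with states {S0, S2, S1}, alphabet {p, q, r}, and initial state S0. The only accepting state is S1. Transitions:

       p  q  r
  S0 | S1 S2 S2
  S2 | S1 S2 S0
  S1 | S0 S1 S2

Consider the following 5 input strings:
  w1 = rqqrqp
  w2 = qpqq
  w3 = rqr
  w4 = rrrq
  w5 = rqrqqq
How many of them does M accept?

w1: S0 → S2 → S2 → S2 → S0 → S2 → S1  → end S1, accepted
w2: S0 → S2 → S1 → S1 → S1  → end S1, accepted
w3: S0 → S2 → S2 → S0  → end S0, rejected
w4: S0 → S2 → S0 → S2 → S2  → end S2, rejected
w5: S0 → S2 → S2 → S0 → S2 → S2 → S2  → end S2, rejected

2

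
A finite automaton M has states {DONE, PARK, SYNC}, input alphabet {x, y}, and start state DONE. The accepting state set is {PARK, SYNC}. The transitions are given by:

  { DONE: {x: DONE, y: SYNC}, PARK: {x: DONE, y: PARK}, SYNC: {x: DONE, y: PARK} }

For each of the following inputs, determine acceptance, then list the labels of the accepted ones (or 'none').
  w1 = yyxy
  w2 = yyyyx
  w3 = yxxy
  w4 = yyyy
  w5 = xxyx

w1: DONE → SYNC → PARK → DONE → SYNC  → end SYNC, accepted
w2: DONE → SYNC → PARK → PARK → PARK → DONE  → end DONE, rejected
w3: DONE → SYNC → DONE → DONE → SYNC  → end SYNC, accepted
w4: DONE → SYNC → PARK → PARK → PARK  → end PARK, accepted
w5: DONE → DONE → DONE → SYNC → DONE  → end DONE, rejected

w1, w3, w4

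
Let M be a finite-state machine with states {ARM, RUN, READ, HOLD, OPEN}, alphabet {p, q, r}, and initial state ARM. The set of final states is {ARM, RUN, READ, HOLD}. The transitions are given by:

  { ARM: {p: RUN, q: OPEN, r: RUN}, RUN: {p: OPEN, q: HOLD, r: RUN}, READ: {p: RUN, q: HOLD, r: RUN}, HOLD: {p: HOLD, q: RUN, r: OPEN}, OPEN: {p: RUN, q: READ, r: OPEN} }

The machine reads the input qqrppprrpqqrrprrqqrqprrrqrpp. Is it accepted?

ARM → OPEN → READ → RUN → OPEN → RUN → OPEN → OPEN → OPEN → RUN → HOLD → RUN → RUN → RUN → OPEN → OPEN → OPEN → READ → HOLD → OPEN → READ → RUN → RUN → RUN → RUN → HOLD → OPEN → RUN → OPEN
End state OPEN is not accepting.

No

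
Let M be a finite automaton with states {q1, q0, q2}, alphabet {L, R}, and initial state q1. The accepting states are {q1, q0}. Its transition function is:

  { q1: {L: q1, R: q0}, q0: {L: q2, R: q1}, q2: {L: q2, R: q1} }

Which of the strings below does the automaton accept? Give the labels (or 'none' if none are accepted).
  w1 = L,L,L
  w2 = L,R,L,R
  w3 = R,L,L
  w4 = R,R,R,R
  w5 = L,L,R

w1: q1 → q1 → q1 → q1  → end q1, accepted
w2: q1 → q1 → q0 → q2 → q1  → end q1, accepted
w3: q1 → q0 → q2 → q2  → end q2, rejected
w4: q1 → q0 → q1 → q0 → q1  → end q1, accepted
w5: q1 → q1 → q1 → q0  → end q0, accepted

w1, w2, w4, w5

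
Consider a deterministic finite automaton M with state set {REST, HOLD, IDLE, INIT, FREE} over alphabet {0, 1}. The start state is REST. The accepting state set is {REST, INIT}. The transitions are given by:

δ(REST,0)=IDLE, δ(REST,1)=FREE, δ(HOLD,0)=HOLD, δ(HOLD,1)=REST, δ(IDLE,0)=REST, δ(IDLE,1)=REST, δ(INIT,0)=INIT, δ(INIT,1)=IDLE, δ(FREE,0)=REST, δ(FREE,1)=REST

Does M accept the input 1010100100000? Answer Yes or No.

No

start at REST
read '1': REST → FREE
read '0': FREE → REST
read '1': REST → FREE
read '0': FREE → REST
read '1': REST → FREE
read '0': FREE → REST
read '0': REST → IDLE
read '1': IDLE → REST
read '0': REST → IDLE
read '0': IDLE → REST
read '0': REST → IDLE
read '0': IDLE → REST
read '0': REST → IDLE
End state IDLE is not accepting.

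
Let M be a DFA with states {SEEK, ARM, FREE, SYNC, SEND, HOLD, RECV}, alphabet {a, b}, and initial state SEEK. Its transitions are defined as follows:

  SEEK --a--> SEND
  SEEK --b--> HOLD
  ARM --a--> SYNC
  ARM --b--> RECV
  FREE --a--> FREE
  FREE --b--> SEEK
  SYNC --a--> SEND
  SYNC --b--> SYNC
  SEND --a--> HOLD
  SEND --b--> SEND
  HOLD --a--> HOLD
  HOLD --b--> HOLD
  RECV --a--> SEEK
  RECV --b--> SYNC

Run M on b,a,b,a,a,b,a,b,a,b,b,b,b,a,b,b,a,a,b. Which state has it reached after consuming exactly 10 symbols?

HOLD

start at SEEK
read 'b': SEEK → HOLD
read 'a': HOLD → HOLD
read 'b': HOLD → HOLD
read 'a': HOLD → HOLD
read 'a': HOLD → HOLD
read 'b': HOLD → HOLD
read 'a': HOLD → HOLD
read 'b': HOLD → HOLD
read 'a': HOLD → HOLD
read 'b': HOLD → HOLD
After 10 symbols: HOLD.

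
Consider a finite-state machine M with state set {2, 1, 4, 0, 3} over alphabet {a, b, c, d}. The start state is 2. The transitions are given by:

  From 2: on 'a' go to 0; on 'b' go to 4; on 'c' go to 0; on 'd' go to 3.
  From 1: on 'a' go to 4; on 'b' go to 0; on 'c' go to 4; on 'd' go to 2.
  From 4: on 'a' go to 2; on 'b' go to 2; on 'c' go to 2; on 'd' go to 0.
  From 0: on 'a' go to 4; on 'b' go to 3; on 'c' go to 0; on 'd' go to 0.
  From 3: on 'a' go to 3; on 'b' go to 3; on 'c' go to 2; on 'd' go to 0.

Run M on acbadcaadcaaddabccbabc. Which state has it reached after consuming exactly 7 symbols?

4

2 → 0 → 0 → 3 → 3 → 0 → 0 → 4
After 7 symbols: 4.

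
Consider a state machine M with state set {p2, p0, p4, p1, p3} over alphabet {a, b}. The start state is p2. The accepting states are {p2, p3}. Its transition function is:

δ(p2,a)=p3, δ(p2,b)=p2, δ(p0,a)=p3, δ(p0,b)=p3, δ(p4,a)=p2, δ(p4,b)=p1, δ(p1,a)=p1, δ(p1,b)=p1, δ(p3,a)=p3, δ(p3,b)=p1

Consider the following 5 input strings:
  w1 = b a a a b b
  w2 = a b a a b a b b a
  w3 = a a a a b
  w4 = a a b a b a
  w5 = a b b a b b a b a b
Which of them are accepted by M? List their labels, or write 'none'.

w1: Trace: p2 -b-> p2 -a-> p3 -a-> p3 -a-> p3 -b-> p1 -b-> p1  → end p1, rejected
w2: Trace: p2 -a-> p3 -b-> p1 -a-> p1 -a-> p1 -b-> p1 -a-> p1 -b-> p1 -b-> p1 -a-> p1  → end p1, rejected
w3: Trace: p2 -a-> p3 -a-> p3 -a-> p3 -a-> p3 -b-> p1  → end p1, rejected
w4: Trace: p2 -a-> p3 -a-> p3 -b-> p1 -a-> p1 -b-> p1 -a-> p1  → end p1, rejected
w5: Trace: p2 -a-> p3 -b-> p1 -b-> p1 -a-> p1 -b-> p1 -b-> p1 -a-> p1 -b-> p1 -a-> p1 -b-> p1  → end p1, rejected

none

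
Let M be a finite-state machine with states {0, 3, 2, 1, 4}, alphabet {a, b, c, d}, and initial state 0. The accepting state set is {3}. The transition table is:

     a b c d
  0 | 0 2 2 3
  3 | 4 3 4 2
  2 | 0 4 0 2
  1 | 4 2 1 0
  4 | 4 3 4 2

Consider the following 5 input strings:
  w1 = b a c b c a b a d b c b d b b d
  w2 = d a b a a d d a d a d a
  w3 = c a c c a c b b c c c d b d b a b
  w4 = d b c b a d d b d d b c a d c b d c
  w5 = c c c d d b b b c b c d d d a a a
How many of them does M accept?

1

w1: Trace: 0 -b-> 2 -a-> 0 -c-> 2 -b-> 4 -c-> 4 -a-> 4 -b-> 3 -a-> 4 -d-> 2 -b-> 4 -c-> 4 -b-> 3 -d-> 2 -b-> 4 -b-> 3 -d-> 2  → end 2, rejected
w2: Trace: 0 -d-> 3 -a-> 4 -b-> 3 -a-> 4 -a-> 4 -d-> 2 -d-> 2 -a-> 0 -d-> 3 -a-> 4 -d-> 2 -a-> 0  → end 0, rejected
w3: Trace: 0 -c-> 2 -a-> 0 -c-> 2 -c-> 0 -a-> 0 -c-> 2 -b-> 4 -b-> 3 -c-> 4 -c-> 4 -c-> 4 -d-> 2 -b-> 4 -d-> 2 -b-> 4 -a-> 4 -b-> 3  → end 3, accepted
w4: Trace: 0 -d-> 3 -b-> 3 -c-> 4 -b-> 3 -a-> 4 -d-> 2 -d-> 2 -b-> 4 -d-> 2 -d-> 2 -b-> 4 -c-> 4 -a-> 4 -d-> 2 -c-> 0 -b-> 2 -d-> 2 -c-> 0  → end 0, rejected
w5: Trace: 0 -c-> 2 -c-> 0 -c-> 2 -d-> 2 -d-> 2 -b-> 4 -b-> 3 -b-> 3 -c-> 4 -b-> 3 -c-> 4 -d-> 2 -d-> 2 -d-> 2 -a-> 0 -a-> 0 -a-> 0  → end 0, rejected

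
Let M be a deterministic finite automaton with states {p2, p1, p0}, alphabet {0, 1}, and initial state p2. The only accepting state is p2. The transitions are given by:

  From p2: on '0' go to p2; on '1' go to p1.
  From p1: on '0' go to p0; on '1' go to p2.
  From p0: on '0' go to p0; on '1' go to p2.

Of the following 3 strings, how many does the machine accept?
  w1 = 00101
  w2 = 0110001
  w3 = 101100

w1:
  start at p2
  read '0': p2 → p2
  read '0': p2 → p2
  read '1': p2 → p1
  read '0': p1 → p0
  read '1': p0 → p2
  end p2, accepted
w2:
  start at p2
  read '0': p2 → p2
  read '1': p2 → p1
  read '1': p1 → p2
  read '0': p2 → p2
  read '0': p2 → p2
  read '0': p2 → p2
  read '1': p2 → p1
  end p1, rejected
w3:
  start at p2
  read '1': p2 → p1
  read '0': p1 → p0
  read '1': p0 → p2
  read '1': p2 → p1
  read '0': p1 → p0
  read '0': p0 → p0
  end p0, rejected

1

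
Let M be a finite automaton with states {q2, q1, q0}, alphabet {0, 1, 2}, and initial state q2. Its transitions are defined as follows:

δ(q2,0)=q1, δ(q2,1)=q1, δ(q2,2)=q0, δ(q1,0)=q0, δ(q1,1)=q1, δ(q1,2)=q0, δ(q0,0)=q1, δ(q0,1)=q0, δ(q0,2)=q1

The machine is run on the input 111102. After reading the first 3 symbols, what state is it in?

q1

q2 → q1 → q1 → q1
After 3 symbols: q1.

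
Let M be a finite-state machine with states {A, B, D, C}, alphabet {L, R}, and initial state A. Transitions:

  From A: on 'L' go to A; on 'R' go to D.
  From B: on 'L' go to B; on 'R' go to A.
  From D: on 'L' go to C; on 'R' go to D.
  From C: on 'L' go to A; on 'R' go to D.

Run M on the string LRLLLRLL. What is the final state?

A

A → A → D → C → A → A → D → C → A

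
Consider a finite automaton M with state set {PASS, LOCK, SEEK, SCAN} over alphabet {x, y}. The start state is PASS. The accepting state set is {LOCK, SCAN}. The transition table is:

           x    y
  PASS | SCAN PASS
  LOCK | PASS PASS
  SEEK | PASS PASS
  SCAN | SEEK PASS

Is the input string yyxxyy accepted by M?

No

PASS → PASS → PASS → SCAN → SEEK → PASS → PASS
End state PASS is not accepting.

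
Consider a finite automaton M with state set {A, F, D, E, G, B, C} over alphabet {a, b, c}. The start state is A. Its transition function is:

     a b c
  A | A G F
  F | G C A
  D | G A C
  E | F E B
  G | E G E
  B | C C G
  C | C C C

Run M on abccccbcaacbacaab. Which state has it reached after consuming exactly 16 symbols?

A → A → G → E → B → G → E → E → B → C → C → C → C → C → C → C → C
After 16 symbols: C.

C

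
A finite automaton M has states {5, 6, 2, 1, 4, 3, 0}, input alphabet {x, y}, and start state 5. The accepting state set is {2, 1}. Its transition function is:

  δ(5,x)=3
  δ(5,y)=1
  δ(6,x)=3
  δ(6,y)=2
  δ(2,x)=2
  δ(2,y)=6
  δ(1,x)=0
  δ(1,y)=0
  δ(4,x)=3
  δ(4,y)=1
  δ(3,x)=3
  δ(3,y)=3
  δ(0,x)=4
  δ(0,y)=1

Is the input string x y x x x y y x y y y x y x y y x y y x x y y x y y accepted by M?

No

Trace: 5 -x-> 3 -y-> 3 -x-> 3 -x-> 3 -x-> 3 -y-> 3 -y-> 3 -x-> 3 -y-> 3 -y-> 3 -y-> 3 -x-> 3 -y-> 3 -x-> 3 -y-> 3 -y-> 3 -x-> 3 -y-> 3 -y-> 3 -x-> 3 -x-> 3 -y-> 3 -y-> 3 -x-> 3 -y-> 3 -y-> 3
End state 3 is not accepting.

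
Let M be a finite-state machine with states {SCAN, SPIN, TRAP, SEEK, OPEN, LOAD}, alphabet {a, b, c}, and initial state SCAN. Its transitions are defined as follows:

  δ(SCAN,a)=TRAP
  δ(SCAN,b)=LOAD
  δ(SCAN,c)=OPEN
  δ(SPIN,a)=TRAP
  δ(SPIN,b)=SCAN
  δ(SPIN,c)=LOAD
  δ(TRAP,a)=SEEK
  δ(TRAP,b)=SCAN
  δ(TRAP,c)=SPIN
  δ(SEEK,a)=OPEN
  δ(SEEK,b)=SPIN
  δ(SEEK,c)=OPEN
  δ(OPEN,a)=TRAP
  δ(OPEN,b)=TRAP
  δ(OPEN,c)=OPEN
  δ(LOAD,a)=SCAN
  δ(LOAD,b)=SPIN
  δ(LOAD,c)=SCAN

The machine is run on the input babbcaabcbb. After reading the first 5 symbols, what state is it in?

LOAD

SCAN → LOAD → SCAN → LOAD → SPIN → LOAD
After 5 symbols: LOAD.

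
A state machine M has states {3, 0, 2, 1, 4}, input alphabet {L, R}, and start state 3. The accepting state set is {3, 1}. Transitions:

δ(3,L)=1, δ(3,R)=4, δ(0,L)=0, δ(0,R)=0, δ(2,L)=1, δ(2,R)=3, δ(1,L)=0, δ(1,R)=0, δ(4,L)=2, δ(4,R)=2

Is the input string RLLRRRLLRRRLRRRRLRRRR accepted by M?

Trace: 3 -R-> 4 -L-> 2 -L-> 1 -R-> 0 -R-> 0 -R-> 0 -L-> 0 -L-> 0 -R-> 0 -R-> 0 -R-> 0 -L-> 0 -R-> 0 -R-> 0 -R-> 0 -R-> 0 -L-> 0 -R-> 0 -R-> 0 -R-> 0 -R-> 0
End state 0 is not accepting.

No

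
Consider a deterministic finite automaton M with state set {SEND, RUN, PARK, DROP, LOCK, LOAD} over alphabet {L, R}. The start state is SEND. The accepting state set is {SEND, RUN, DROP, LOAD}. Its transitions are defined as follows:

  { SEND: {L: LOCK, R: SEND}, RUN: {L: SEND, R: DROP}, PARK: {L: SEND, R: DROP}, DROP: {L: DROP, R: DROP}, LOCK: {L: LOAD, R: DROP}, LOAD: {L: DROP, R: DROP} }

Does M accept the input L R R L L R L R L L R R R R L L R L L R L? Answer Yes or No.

start at SEND
read 'L': SEND → LOCK
read 'R': LOCK → DROP
read 'R': DROP → DROP
read 'L': DROP → DROP
read 'L': DROP → DROP
read 'R': DROP → DROP
read 'L': DROP → DROP
read 'R': DROP → DROP
read 'L': DROP → DROP
read 'L': DROP → DROP
read 'R': DROP → DROP
read 'R': DROP → DROP
read 'R': DROP → DROP
read 'R': DROP → DROP
read 'L': DROP → DROP
read 'L': DROP → DROP
read 'R': DROP → DROP
read 'L': DROP → DROP
read 'L': DROP → DROP
read 'R': DROP → DROP
read 'L': DROP → DROP
End state DROP is accepting.

Yes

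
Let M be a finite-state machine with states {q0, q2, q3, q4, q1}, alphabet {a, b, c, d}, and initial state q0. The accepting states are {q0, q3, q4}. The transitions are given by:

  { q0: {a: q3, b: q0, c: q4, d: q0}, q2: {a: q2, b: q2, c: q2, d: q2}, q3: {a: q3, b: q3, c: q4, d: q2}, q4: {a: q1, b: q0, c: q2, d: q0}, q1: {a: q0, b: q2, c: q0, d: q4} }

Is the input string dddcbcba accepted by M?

q0 → q0 → q0 → q0 → q4 → q0 → q4 → q0 → q3
End state q3 is accepting.

Yes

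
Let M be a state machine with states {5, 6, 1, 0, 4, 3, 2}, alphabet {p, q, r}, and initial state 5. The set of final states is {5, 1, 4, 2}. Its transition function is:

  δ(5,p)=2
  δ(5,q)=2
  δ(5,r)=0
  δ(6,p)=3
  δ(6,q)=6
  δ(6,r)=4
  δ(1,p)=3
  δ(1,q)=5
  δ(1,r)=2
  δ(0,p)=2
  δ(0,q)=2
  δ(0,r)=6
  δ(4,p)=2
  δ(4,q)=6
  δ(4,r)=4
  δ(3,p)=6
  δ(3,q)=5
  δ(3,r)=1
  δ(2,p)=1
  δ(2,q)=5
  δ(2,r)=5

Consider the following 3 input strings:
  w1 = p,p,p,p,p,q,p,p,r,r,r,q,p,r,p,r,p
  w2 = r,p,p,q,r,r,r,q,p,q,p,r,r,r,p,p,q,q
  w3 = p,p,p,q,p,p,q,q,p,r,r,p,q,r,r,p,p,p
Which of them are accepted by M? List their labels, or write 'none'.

w1:
  start at 5
  read 'p': 5 → 2
  read 'p': 2 → 1
  read 'p': 1 → 3
  read 'p': 3 → 6
  read 'p': 6 → 3
  read 'q': 3 → 5
  read 'p': 5 → 2
  read 'p': 2 → 1
  read 'r': 1 → 2
  read 'r': 2 → 5
  read 'r': 5 → 0
  read 'q': 0 → 2
  read 'p': 2 → 1
  read 'r': 1 → 2
  read 'p': 2 → 1
  read 'r': 1 → 2
  read 'p': 2 → 1
  end 1, accepted
w2:
  start at 5
  read 'r': 5 → 0
  read 'p': 0 → 2
  read 'p': 2 → 1
  read 'q': 1 → 5
  read 'r': 5 → 0
  read 'r': 0 → 6
  read 'r': 6 → 4
  read 'q': 4 → 6
  read 'p': 6 → 3
  read 'q': 3 → 5
  read 'p': 5 → 2
  read 'r': 2 → 5
  read 'r': 5 → 0
  read 'r': 0 → 6
  read 'p': 6 → 3
  read 'p': 3 → 6
  read 'q': 6 → 6
  read 'q': 6 → 6
  end 6, rejected
w3:
  start at 5
  read 'p': 5 → 2
  read 'p': 2 → 1
  read 'p': 1 → 3
  read 'q': 3 → 5
  read 'p': 5 → 2
  read 'p': 2 → 1
  read 'q': 1 → 5
  read 'q': 5 → 2
  read 'p': 2 → 1
  read 'r': 1 → 2
  read 'r': 2 → 5
  read 'p': 5 → 2
  read 'q': 2 → 5
  read 'r': 5 → 0
  read 'r': 0 → 6
  read 'p': 6 → 3
  read 'p': 3 → 6
  read 'p': 6 → 3
  end 3, rejected

w1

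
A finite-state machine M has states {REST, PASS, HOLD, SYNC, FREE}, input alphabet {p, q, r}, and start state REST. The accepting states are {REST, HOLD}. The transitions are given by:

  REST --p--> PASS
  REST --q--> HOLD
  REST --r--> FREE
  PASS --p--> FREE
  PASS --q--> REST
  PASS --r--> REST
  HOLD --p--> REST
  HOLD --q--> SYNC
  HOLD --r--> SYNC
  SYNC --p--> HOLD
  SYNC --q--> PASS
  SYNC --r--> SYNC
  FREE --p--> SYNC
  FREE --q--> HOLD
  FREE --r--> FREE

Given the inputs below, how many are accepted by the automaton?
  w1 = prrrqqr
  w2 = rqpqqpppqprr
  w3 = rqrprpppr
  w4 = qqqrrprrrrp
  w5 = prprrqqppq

w1: Trace: REST -p-> PASS -r-> REST -r-> FREE -r-> FREE -q-> HOLD -q-> SYNC -r-> SYNC  → end SYNC, rejected
w2: Trace: REST -r-> FREE -q-> HOLD -p-> REST -q-> HOLD -q-> SYNC -p-> HOLD -p-> REST -p-> PASS -q-> REST -p-> PASS -r-> REST -r-> FREE  → end FREE, rejected
w3: Trace: REST -r-> FREE -q-> HOLD -r-> SYNC -p-> HOLD -r-> SYNC -p-> HOLD -p-> REST -p-> PASS -r-> REST  → end REST, accepted
w4: Trace: REST -q-> HOLD -q-> SYNC -q-> PASS -r-> REST -r-> FREE -p-> SYNC -r-> SYNC -r-> SYNC -r-> SYNC -r-> SYNC -p-> HOLD  → end HOLD, accepted
w5: Trace: REST -p-> PASS -r-> REST -p-> PASS -r-> REST -r-> FREE -q-> HOLD -q-> SYNC -p-> HOLD -p-> REST -q-> HOLD  → end HOLD, accepted

3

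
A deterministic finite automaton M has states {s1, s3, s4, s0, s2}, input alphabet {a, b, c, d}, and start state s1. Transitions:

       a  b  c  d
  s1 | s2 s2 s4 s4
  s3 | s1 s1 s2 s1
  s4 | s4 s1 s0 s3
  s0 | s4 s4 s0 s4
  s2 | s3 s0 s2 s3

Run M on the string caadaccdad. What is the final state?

s3

s1 → s4 → s4 → s4 → s3 → s1 → s4 → s0 → s4 → s4 → s3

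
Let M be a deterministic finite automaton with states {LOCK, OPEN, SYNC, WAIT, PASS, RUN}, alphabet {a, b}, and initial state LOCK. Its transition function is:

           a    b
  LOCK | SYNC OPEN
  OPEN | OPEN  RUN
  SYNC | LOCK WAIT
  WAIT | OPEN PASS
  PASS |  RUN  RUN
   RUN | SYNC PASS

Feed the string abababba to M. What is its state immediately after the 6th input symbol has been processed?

LOCK → SYNC → WAIT → OPEN → RUN → SYNC → WAIT
After 6 symbols: WAIT.

WAIT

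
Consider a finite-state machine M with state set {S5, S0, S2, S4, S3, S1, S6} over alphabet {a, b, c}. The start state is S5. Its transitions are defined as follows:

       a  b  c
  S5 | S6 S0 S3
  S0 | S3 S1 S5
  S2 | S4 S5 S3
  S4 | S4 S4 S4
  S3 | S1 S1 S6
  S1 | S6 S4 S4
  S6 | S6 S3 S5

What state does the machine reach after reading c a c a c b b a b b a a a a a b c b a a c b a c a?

Trace: S5 -c-> S3 -a-> S1 -c-> S4 -a-> S4 -c-> S4 -b-> S4 -b-> S4 -a-> S4 -b-> S4 -b-> S4 -a-> S4 -a-> S4 -a-> S4 -a-> S4 -a-> S4 -b-> S4 -c-> S4 -b-> S4 -a-> S4 -a-> S4 -c-> S4 -b-> S4 -a-> S4 -c-> S4 -a-> S4

S4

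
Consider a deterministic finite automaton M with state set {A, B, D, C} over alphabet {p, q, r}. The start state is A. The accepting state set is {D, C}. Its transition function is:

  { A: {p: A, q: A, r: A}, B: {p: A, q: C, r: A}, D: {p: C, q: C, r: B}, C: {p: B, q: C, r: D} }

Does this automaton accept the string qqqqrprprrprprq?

Trace: A -q-> A -q-> A -q-> A -q-> A -r-> A -p-> A -r-> A -p-> A -r-> A -r-> A -p-> A -r-> A -p-> A -r-> A -q-> A
End state A is not accepting.

No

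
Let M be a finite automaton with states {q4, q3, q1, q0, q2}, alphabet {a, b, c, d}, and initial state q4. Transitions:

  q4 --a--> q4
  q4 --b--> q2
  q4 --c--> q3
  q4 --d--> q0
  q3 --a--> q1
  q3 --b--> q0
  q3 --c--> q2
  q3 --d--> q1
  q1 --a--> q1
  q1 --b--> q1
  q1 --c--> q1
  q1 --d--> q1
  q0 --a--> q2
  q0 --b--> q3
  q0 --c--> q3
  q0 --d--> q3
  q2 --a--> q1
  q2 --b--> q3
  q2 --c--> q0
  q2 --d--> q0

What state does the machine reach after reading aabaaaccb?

q4 → q4 → q4 → q2 → q1 → q1 → q1 → q1 → q1 → q1

q1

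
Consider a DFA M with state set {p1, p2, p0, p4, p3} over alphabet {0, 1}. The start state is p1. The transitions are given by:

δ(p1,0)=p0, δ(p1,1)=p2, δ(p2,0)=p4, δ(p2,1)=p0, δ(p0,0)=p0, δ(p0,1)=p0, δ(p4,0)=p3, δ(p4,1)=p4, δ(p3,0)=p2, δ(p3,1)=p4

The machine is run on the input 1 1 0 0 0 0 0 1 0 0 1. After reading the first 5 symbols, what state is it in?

p0

start at p1
read '1': p1 → p2
read '1': p2 → p0
read '0': p0 → p0
read '0': p0 → p0
read '0': p0 → p0
After 5 symbols: p0.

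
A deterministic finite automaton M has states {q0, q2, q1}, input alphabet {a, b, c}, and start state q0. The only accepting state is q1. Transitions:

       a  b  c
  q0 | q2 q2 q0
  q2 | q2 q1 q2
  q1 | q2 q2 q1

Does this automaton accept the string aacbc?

Yes

start at q0
read 'a': q0 → q2
read 'a': q2 → q2
read 'c': q2 → q2
read 'b': q2 → q1
read 'c': q1 → q1
End state q1 is accepting.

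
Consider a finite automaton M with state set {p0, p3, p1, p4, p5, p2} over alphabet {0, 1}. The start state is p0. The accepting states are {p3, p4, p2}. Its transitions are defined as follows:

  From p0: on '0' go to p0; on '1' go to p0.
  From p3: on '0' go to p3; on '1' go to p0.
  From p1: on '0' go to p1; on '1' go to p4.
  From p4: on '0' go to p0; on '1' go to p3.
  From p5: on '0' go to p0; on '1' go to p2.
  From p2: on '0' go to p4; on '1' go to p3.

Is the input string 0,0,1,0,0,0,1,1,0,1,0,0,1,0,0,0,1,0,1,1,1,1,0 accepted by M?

Trace: p0 -0-> p0 -0-> p0 -1-> p0 -0-> p0 -0-> p0 -0-> p0 -1-> p0 -1-> p0 -0-> p0 -1-> p0 -0-> p0 -0-> p0 -1-> p0 -0-> p0 -0-> p0 -0-> p0 -1-> p0 -0-> p0 -1-> p0 -1-> p0 -1-> p0 -1-> p0 -0-> p0
End state p0 is not accepting.

No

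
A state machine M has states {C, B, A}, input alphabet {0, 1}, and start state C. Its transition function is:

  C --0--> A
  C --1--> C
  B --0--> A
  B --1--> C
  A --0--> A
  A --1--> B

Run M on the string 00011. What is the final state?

C

start at C
read '0': C → A
read '0': A → A
read '0': A → A
read '1': A → B
read '1': B → C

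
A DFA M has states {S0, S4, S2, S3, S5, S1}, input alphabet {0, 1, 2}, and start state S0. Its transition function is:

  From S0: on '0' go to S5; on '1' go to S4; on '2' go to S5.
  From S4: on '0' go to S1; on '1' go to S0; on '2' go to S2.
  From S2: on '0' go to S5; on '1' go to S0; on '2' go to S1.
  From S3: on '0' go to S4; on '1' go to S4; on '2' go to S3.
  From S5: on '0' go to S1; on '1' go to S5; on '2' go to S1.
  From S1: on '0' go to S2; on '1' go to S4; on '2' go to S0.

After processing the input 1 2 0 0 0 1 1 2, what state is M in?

S2

Trace: S0 -1-> S4 -2-> S2 -0-> S5 -0-> S1 -0-> S2 -1-> S0 -1-> S4 -2-> S2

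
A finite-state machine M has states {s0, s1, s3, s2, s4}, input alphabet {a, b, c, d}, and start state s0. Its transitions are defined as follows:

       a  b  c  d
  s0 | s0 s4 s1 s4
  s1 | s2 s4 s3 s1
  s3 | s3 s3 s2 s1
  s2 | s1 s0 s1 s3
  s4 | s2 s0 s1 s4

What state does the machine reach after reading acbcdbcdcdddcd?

start at s0
read 'a': s0 → s0
read 'c': s0 → s1
read 'b': s1 → s4
read 'c': s4 → s1
read 'd': s1 → s1
read 'b': s1 → s4
read 'c': s4 → s1
read 'd': s1 → s1
read 'c': s1 → s3
read 'd': s3 → s1
read 'd': s1 → s1
read 'd': s1 → s1
read 'c': s1 → s3
read 'd': s3 → s1

s1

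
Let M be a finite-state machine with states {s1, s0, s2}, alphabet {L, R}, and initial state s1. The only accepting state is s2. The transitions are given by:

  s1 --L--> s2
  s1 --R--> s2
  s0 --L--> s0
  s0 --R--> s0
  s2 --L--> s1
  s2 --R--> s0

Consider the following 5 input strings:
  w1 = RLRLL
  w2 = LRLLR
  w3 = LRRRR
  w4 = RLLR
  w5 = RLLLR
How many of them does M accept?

w1:
  start at s1
  read 'R': s1 → s2
  read 'L': s2 → s1
  read 'R': s1 → s2
  read 'L': s2 → s1
  read 'L': s1 → s2
  end s2, accepted
w2:
  start at s1
  read 'L': s1 → s2
  read 'R': s2 → s0
  read 'L': s0 → s0
  read 'L': s0 → s0
  read 'R': s0 → s0
  end s0, rejected
w3:
  start at s1
  read 'L': s1 → s2
  read 'R': s2 → s0
  read 'R': s0 → s0
  read 'R': s0 → s0
  read 'R': s0 → s0
  end s0, rejected
w4:
  start at s1
  read 'R': s1 → s2
  read 'L': s2 → s1
  read 'L': s1 → s2
  read 'R': s2 → s0
  end s0, rejected
w5:
  start at s1
  read 'R': s1 → s2
  read 'L': s2 → s1
  read 'L': s1 → s2
  read 'L': s2 → s1
  read 'R': s1 → s2
  end s2, accepted

2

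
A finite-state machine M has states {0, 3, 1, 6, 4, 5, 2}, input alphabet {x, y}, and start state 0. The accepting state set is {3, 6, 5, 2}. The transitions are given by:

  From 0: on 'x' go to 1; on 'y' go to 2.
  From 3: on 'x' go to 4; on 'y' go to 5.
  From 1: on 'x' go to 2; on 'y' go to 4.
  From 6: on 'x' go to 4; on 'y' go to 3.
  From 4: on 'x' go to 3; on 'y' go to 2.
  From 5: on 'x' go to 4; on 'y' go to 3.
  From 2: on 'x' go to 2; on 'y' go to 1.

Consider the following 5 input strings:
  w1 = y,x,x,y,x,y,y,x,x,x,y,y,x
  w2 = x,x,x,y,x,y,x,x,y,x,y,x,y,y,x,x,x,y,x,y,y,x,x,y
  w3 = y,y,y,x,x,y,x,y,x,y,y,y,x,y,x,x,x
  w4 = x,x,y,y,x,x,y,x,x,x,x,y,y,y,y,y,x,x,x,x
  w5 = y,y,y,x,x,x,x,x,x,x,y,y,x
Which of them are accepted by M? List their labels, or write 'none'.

w1: Trace: 0 -y-> 2 -x-> 2 -x-> 2 -y-> 1 -x-> 2 -y-> 1 -y-> 4 -x-> 3 -x-> 4 -x-> 3 -y-> 5 -y-> 3 -x-> 4  → end 4, rejected
w2: Trace: 0 -x-> 1 -x-> 2 -x-> 2 -y-> 1 -x-> 2 -y-> 1 -x-> 2 -x-> 2 -y-> 1 -x-> 2 -y-> 1 -x-> 2 -y-> 1 -y-> 4 -x-> 3 -x-> 4 -x-> 3 -y-> 5 -x-> 4 -y-> 2 -y-> 1 -x-> 2 -x-> 2 -y-> 1  → end 1, rejected
w3: Trace: 0 -y-> 2 -y-> 1 -y-> 4 -x-> 3 -x-> 4 -y-> 2 -x-> 2 -y-> 1 -x-> 2 -y-> 1 -y-> 4 -y-> 2 -x-> 2 -y-> 1 -x-> 2 -x-> 2 -x-> 2  → end 2, accepted
w4: Trace: 0 -x-> 1 -x-> 2 -y-> 1 -y-> 4 -x-> 3 -x-> 4 -y-> 2 -x-> 2 -x-> 2 -x-> 2 -x-> 2 -y-> 1 -y-> 4 -y-> 2 -y-> 1 -y-> 4 -x-> 3 -x-> 4 -x-> 3 -x-> 4  → end 4, rejected
w5: Trace: 0 -y-> 2 -y-> 1 -y-> 4 -x-> 3 -x-> 4 -x-> 3 -x-> 4 -x-> 3 -x-> 4 -x-> 3 -y-> 5 -y-> 3 -x-> 4  → end 4, rejected

w3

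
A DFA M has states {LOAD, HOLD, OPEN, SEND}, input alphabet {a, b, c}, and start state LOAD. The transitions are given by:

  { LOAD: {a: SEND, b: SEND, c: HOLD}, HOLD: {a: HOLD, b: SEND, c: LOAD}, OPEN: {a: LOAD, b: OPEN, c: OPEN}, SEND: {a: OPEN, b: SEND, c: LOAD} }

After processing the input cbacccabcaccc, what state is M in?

LOAD → HOLD → SEND → OPEN → OPEN → OPEN → OPEN → LOAD → SEND → LOAD → SEND → LOAD → HOLD → LOAD

LOAD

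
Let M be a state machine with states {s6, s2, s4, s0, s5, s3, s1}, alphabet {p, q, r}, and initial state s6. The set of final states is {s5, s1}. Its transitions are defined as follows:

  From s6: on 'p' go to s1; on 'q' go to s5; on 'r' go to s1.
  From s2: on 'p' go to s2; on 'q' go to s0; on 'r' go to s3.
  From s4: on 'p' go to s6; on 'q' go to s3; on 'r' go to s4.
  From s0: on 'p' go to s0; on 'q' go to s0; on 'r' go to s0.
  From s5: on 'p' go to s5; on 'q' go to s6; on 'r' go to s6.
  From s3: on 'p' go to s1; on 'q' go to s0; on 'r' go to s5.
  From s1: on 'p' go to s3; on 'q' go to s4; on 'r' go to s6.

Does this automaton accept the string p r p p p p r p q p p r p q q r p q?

start at s6
read 'p': s6 → s1
read 'r': s1 → s6
read 'p': s6 → s1
read 'p': s1 → s3
read 'p': s3 → s1
read 'p': s1 → s3
read 'r': s3 → s5
read 'p': s5 → s5
read 'q': s5 → s6
read 'p': s6 → s1
read 'p': s1 → s3
read 'r': s3 → s5
read 'p': s5 → s5
read 'q': s5 → s6
read 'q': s6 → s5
read 'r': s5 → s6
read 'p': s6 → s1
read 'q': s1 → s4
End state s4 is not accepting.

No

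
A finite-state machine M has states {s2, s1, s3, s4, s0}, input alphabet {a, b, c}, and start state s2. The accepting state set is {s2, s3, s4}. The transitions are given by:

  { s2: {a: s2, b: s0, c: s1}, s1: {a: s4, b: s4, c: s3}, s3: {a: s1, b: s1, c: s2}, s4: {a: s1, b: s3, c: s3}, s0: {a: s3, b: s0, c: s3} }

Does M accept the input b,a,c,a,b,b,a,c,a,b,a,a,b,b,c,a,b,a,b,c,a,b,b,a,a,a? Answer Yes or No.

No

s2 → s0 → s3 → s2 → s2 → s0 → s0 → s3 → s2 → s2 → s0 → s3 → s1 → s4 → s3 → s2 → s2 → s0 → s3 → s1 → s3 → s1 → s4 → s3 → s1 → s4 → s1
End state s1 is not accepting.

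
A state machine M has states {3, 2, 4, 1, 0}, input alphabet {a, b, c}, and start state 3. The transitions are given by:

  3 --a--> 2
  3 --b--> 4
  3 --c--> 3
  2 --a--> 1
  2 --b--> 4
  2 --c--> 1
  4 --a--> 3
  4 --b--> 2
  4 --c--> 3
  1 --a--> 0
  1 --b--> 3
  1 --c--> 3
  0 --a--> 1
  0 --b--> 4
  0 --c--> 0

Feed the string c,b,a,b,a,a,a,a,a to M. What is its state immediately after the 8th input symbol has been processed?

0

start at 3
read 'c': 3 → 3
read 'b': 3 → 4
read 'a': 4 → 3
read 'b': 3 → 4
read 'a': 4 → 3
read 'a': 3 → 2
read 'a': 2 → 1
read 'a': 1 → 0
After 8 symbols: 0.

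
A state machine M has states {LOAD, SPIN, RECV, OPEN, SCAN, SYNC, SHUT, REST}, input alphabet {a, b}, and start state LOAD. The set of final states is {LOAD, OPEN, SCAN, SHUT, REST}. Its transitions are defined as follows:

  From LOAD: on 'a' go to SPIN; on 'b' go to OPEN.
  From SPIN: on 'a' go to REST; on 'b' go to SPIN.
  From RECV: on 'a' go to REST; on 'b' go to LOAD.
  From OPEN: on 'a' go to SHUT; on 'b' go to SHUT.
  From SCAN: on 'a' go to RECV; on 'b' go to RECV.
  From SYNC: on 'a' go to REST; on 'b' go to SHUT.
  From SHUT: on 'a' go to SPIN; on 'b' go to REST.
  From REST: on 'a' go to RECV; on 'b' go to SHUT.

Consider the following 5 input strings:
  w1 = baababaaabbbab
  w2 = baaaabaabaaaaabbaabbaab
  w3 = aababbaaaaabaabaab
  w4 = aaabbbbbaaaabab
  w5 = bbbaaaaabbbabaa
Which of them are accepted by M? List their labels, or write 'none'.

w2, w3

w1: LOAD → OPEN → SHUT → SPIN → SPIN → REST → SHUT → SPIN → REST → RECV → LOAD → OPEN → SHUT → SPIN → SPIN  → end SPIN, rejected
w2: LOAD → OPEN → SHUT → SPIN → REST → RECV → LOAD → SPIN → REST → SHUT → SPIN → REST → RECV → REST → RECV → LOAD → OPEN → SHUT → SPIN → SPIN → SPIN → REST → RECV → LOAD  → end LOAD, accepted
w3: LOAD → SPIN → REST → SHUT → SPIN → SPIN → SPIN → REST → RECV → REST → RECV → REST → SHUT → SPIN → REST → SHUT → SPIN → REST → SHUT  → end SHUT, accepted
w4: LOAD → SPIN → REST → RECV → LOAD → OPEN → SHUT → REST → SHUT → SPIN → REST → RECV → REST → SHUT → SPIN → SPIN  → end SPIN, rejected
w5: LOAD → OPEN → SHUT → REST → RECV → REST → RECV → REST → RECV → LOAD → OPEN → SHUT → SPIN → SPIN → REST → RECV  → end RECV, rejected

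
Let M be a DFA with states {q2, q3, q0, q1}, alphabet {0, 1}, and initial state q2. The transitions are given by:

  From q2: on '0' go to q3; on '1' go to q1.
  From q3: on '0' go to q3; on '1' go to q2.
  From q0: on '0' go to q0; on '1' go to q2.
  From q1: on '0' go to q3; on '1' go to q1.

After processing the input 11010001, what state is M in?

Trace: q2 -1-> q1 -1-> q1 -0-> q3 -1-> q2 -0-> q3 -0-> q3 -0-> q3 -1-> q2

q2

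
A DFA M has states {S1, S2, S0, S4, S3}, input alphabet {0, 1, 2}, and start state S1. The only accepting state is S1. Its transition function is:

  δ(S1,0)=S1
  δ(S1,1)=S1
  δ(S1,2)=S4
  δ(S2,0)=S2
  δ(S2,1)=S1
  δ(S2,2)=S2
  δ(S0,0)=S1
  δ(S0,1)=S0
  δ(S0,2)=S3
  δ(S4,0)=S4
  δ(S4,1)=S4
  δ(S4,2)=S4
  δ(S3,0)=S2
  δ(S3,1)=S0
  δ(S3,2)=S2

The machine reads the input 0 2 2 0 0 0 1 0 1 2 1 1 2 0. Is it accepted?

start at S1
read '0': S1 → S1
read '2': S1 → S4
read '2': S4 → S4
read '0': S4 → S4
read '0': S4 → S4
read '0': S4 → S4
read '1': S4 → S4
read '0': S4 → S4
read '1': S4 → S4
read '2': S4 → S4
read '1': S4 → S4
read '1': S4 → S4
read '2': S4 → S4
read '0': S4 → S4
End state S4 is not accepting.

No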